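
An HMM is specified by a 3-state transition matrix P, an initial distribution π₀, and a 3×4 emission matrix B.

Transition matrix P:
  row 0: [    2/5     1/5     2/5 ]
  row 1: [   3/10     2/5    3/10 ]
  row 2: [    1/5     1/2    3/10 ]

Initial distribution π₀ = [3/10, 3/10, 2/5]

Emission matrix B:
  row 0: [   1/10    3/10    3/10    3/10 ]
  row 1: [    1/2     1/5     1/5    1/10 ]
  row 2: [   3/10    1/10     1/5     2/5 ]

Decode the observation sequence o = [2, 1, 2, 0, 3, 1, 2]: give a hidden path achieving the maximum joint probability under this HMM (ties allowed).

t=0: δ = [9.000e-02, 6.000e-02, 8.000e-02]  (obs o_0=2)
t=1: δ = [1.080e-02, 8.000e-03, 3.600e-03]  ψ = [0, 2, 0]  (obs o_1=1)
t=2: δ = [1.296e-03, 6.400e-04, 8.640e-04]  ψ = [0, 1, 0]  (obs o_2=2)
t=3: δ = [5.184e-05, 2.160e-04, 1.555e-04]  ψ = [0, 2, 0]  (obs o_3=0)
t=4: δ = [1.944e-05, 8.640e-06, 2.592e-05]  ψ = [1, 1, 1]  (obs o_4=3)
t=5: δ = [2.333e-06, 2.592e-06, 7.776e-07]  ψ = [0, 2, 0]  (obs o_5=1)
t=6: δ = [2.799e-07, 2.074e-07, 1.866e-07]  ψ = [0, 1, 0]  (obs o_6=2)
backtrack: best end state = 0; path = [0, 0, 2, 1, 0, 0, 0]

path = [0, 0, 2, 1, 0, 0, 0]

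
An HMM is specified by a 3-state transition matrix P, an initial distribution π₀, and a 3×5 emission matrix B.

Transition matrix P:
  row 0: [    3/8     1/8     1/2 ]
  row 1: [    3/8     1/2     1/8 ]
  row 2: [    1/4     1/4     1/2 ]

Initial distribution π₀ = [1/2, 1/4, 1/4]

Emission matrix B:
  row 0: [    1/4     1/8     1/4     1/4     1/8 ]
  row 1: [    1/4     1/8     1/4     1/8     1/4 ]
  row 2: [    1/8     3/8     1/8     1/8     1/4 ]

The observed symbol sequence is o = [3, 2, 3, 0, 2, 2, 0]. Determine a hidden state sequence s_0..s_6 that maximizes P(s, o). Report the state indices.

t=0: δ = [1.250e-01, 3.125e-02, 3.125e-02]  (obs o_0=3)
t=1: δ = [1.172e-02, 3.906e-03, 7.812e-03]  ψ = [0, 0, 0]  (obs o_1=2)
t=2: δ = [1.099e-03, 2.441e-04, 7.324e-04]  ψ = [0, 1, 0]  (obs o_2=3)
t=3: δ = [1.030e-04, 4.578e-05, 6.866e-05]  ψ = [0, 2, 0]  (obs o_3=0)
t=4: δ = [9.656e-06, 5.722e-06, 6.437e-06]  ψ = [0, 1, 0]  (obs o_4=2)
t=5: δ = [9.052e-07, 7.153e-07, 6.035e-07]  ψ = [0, 1, 0]  (obs o_5=2)
t=6: δ = [8.487e-08, 8.941e-08, 5.658e-08]  ψ = [0, 1, 0]  (obs o_6=0)
backtrack: best end state = 1; path = [0, 0, 2, 1, 1, 1, 1]

path = [0, 0, 2, 1, 1, 1, 1]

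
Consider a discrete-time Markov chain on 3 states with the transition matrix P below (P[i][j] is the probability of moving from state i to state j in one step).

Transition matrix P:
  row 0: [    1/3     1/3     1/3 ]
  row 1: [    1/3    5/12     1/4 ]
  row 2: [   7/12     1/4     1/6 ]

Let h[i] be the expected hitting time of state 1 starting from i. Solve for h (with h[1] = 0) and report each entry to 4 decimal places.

h = [3.2308, 0.0000, 3.4615]

First-step conditioning: h[1] = 0; for i ≠ 1, h[i] = 1 + Σ_k P[i][k]·h[k].
  h[0] = 1 + 1/3·h[0] + 1/3·h[2]
  h[2] = 1 + 7/12·h[0] + 1/6·h[2]
Solving the 2×2 linear system over states ≠ 1 gives exactly h = [42/13, 0, 45/13] (h[1] = 0 is the target).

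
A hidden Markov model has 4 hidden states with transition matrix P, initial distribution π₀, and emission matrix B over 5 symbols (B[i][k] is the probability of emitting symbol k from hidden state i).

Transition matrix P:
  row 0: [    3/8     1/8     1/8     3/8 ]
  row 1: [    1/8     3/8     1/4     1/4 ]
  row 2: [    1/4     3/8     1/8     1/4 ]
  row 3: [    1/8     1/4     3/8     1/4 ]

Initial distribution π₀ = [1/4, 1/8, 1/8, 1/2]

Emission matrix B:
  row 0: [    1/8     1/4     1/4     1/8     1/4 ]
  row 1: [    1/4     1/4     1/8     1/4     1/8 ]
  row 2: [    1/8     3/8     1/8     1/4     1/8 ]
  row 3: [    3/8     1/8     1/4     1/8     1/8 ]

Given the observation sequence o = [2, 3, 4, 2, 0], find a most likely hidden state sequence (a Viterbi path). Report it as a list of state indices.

path = [3, 2, 0, 0, 3]

t=0: δ = [6.250e-02, 1.562e-02, 1.562e-02, 1.250e-01]  (obs o_0=2)
t=1: δ = [2.930e-03, 7.812e-03, 1.172e-02, 3.906e-03]  ψ = [0, 3, 3, 3]  (obs o_1=3)
t=2: δ = [7.324e-04, 5.493e-04, 2.441e-04, 3.662e-04]  ψ = [2, 2, 1, 2]  (obs o_2=4)
t=3: δ = [6.866e-05, 2.575e-05, 1.717e-05, 6.866e-05]  ψ = [0, 1, 1, 0]  (obs o_3=2)
t=4: δ = [3.219e-06, 4.292e-06, 3.219e-06, 9.656e-06]  ψ = [0, 3, 3, 0]  (obs o_4=0)
backtrack: best end state = 3; path = [3, 2, 0, 0, 3]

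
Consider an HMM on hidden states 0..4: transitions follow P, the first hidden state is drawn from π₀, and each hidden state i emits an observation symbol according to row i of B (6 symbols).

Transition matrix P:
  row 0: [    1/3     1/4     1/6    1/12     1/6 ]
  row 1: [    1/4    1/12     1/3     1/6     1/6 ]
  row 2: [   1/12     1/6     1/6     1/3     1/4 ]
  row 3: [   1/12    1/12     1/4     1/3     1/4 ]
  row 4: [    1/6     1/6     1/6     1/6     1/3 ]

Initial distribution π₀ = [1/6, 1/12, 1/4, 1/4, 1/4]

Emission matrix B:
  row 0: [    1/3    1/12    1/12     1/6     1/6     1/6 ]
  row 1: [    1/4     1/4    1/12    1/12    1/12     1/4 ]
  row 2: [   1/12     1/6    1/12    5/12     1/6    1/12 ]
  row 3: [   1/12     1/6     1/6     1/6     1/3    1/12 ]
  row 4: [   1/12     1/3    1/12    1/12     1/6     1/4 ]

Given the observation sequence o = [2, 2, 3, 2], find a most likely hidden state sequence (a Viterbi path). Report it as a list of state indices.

t=0: δ = [1.389e-02, 6.944e-03, 2.083e-02, 4.167e-02, 2.083e-02]  (obs o_0=2)
t=1: δ = [3.858e-04, 2.894e-04, 8.681e-04, 2.315e-03, 8.681e-04]  ψ = [0, 0, 3, 3, 3]  (obs o_1=2)
t=2: δ = [3.215e-05, 1.608e-05, 2.411e-04, 1.286e-04, 4.823e-05]  ψ = [3, 3, 3, 3, 3]  (obs o_2=3)
t=3: δ = [1.674e-06, 3.349e-06, 3.349e-06, 1.340e-05, 5.023e-06]  ψ = [2, 2, 2, 2, 2]  (obs o_3=2)
backtrack: best end state = 3; path = [3, 3, 2, 3]

path = [3, 3, 2, 3]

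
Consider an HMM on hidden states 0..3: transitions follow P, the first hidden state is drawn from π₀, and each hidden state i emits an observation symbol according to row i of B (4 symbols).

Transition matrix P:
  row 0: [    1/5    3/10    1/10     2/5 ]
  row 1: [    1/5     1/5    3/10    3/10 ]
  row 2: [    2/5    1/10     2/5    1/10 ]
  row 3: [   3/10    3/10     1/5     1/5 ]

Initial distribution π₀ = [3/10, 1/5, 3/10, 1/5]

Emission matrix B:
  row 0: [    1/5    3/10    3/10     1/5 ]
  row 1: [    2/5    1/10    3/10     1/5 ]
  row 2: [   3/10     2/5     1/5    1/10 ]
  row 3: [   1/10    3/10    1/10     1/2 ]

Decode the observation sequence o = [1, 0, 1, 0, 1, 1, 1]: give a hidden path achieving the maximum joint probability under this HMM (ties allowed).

t=0: δ = [9.000e-02, 2.000e-02, 1.200e-01, 6.000e-02]  (obs o_0=1)
t=1: δ = [9.600e-03, 1.080e-02, 1.440e-02, 3.600e-03]  ψ = [2, 0, 2, 0]  (obs o_1=0)
t=2: δ = [1.728e-03, 2.880e-04, 2.304e-03, 1.152e-03]  ψ = [2, 0, 2, 0]  (obs o_2=1)
t=3: δ = [1.843e-04, 2.074e-04, 2.765e-04, 6.912e-05]  ψ = [2, 0, 2, 0]  (obs o_3=0)
t=4: δ = [3.318e-05, 5.530e-06, 4.424e-05, 2.212e-05]  ψ = [2, 0, 2, 0]  (obs o_4=1)
t=5: δ = [5.308e-06, 9.953e-07, 7.078e-06, 3.981e-06]  ψ = [2, 0, 2, 0]  (obs o_5=1)
t=6: δ = [8.493e-07, 1.593e-07, 1.132e-06, 6.370e-07]  ψ = [2, 0, 2, 0]  (obs o_6=1)
backtrack: best end state = 2; path = [2, 2, 2, 2, 2, 2, 2]

path = [2, 2, 2, 2, 2, 2, 2]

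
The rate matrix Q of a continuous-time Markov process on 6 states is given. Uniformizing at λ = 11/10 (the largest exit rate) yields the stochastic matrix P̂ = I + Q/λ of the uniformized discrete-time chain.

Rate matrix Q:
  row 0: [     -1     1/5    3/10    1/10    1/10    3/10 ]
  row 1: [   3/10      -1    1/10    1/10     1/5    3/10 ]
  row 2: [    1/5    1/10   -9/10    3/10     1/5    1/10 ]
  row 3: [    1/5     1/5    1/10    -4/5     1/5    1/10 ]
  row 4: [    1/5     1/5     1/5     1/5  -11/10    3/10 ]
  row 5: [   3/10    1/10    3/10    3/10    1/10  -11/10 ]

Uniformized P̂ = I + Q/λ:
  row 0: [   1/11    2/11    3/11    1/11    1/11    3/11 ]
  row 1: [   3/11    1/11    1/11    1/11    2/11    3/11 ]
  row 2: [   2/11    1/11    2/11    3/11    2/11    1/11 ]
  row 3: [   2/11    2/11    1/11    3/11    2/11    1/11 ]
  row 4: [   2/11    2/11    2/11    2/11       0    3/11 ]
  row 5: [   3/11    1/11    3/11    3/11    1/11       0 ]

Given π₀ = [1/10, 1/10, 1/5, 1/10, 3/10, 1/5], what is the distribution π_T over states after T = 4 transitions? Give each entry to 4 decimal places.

π = [0.1916, 0.1381, 0.1829, 0.2013, 0.1269, 0.1593]

t=0: π = [0.1000, 0.1000, 0.2000, 0.1000, 0.3000, 0.2000]
t=1: π = [0.2000, 0.1364, 0.1909, 0.2091, 0.1000, 0.1636]
t=2: π = [0.1909, 0.1372, 0.1835, 0.2025, 0.1306, 0.1554]
t=3: π = [0.1911, 0.1385, 0.1824, 0.2012, 0.1266, 0.1602]
t=4: π = [0.1916, 0.1381, 0.1829, 0.2013, 0.1269, 0.1593]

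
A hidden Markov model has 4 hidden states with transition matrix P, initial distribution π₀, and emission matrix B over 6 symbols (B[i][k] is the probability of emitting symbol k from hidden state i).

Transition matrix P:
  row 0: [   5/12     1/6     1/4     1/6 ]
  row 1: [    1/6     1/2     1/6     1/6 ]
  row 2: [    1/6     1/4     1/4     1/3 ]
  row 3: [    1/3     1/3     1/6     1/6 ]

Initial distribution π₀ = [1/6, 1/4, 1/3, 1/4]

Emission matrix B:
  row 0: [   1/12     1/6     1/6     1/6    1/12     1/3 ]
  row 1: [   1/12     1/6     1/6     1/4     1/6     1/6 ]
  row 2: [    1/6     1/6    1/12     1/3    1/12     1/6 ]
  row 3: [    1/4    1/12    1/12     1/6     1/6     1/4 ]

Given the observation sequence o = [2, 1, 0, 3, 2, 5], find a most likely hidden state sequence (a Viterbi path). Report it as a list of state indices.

t=0: δ = [2.778e-02, 4.167e-02, 2.778e-02, 2.083e-02]  (obs o_0=2)
t=1: δ = [1.929e-03, 3.472e-03, 1.157e-03, 7.716e-04]  ψ = [0, 1, 0, 2]  (obs o_1=1)
t=2: δ = [6.698e-05, 1.447e-04, 9.645e-05, 1.447e-04]  ψ = [0, 1, 1, 1]  (obs o_2=0)
t=3: δ = [8.038e-06, 1.808e-05, 8.038e-06, 5.358e-06]  ψ = [3, 1, 1, 2]  (obs o_3=3)
t=4: δ = [5.582e-07, 1.507e-06, 2.512e-07, 2.512e-07]  ψ = [0, 1, 1, 1]  (obs o_4=2)
t=5: δ = [8.372e-08, 1.256e-07, 4.186e-08, 6.279e-08]  ψ = [1, 1, 1, 1]  (obs o_5=5)
backtrack: best end state = 1; path = [1, 1, 1, 1, 1, 1]

path = [1, 1, 1, 1, 1, 1]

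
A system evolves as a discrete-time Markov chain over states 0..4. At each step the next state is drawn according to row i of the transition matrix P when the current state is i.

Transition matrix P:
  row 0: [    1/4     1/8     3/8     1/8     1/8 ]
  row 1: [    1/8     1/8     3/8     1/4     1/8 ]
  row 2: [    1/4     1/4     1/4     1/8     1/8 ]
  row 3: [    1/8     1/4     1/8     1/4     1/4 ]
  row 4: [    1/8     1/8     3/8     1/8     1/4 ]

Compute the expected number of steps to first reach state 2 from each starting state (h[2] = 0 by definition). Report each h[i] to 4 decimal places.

First-step conditioning: h[2] = 0; for i ≠ 2, h[i] = 1 + Σ_k P[i][k]·h[k].
  h[0] = 1 + 1/4·h[0] + 1/8·h[1] + 1/8·h[3] + 1/8·h[4]
  h[1] = 1 + 1/8·h[0] + 1/8·h[1] + 1/4·h[3] + 1/8·h[4]
  h[3] = 1 + 1/8·h[0] + 1/4·h[1] + 1/4·h[3] + 1/4·h[4]
  h[4] = 1 + 1/8·h[0] + 1/8·h[1] + 1/8·h[3] + 1/4·h[4]
Solving the 4×4 linear system over states ≠ 2 gives exactly h = [440/147, 152/49, 0, 568/147, 440/147] (h[2] = 0 is the target).

h = [2.9932, 3.1020, 0.0000, 3.8639, 2.9932]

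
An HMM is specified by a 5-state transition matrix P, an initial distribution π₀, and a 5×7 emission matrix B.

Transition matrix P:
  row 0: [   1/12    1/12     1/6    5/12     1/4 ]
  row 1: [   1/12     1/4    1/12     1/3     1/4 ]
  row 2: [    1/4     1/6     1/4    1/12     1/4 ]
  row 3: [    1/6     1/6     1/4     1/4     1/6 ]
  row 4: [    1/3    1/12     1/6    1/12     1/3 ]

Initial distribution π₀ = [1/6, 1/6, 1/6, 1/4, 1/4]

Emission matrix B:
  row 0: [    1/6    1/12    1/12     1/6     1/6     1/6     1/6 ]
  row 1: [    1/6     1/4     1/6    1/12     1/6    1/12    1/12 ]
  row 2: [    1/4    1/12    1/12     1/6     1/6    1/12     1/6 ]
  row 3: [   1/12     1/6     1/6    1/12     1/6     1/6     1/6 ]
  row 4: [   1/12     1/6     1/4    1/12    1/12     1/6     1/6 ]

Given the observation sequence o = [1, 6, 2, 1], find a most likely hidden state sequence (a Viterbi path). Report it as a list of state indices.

path = [4, 4, 4, 4]

t=0: δ = [1.389e-02, 4.167e-02, 1.389e-02, 4.167e-02, 4.167e-02]  (obs o_0=1)
t=1: δ = [2.315e-03, 8.681e-04, 1.736e-03, 2.315e-03, 2.315e-03]  ψ = [4, 1, 3, 1, 4]  (obs o_1=6)
t=2: δ = [6.430e-05, 6.430e-05, 4.823e-05, 1.608e-04, 1.929e-04]  ψ = [4, 3, 3, 0, 4]  (obs o_2=2)
t=3: δ = [5.358e-06, 6.698e-06, 3.349e-06, 6.698e-06, 1.072e-05]  ψ = [4, 3, 3, 3, 4]  (obs o_3=1)
backtrack: best end state = 4; path = [4, 4, 4, 4]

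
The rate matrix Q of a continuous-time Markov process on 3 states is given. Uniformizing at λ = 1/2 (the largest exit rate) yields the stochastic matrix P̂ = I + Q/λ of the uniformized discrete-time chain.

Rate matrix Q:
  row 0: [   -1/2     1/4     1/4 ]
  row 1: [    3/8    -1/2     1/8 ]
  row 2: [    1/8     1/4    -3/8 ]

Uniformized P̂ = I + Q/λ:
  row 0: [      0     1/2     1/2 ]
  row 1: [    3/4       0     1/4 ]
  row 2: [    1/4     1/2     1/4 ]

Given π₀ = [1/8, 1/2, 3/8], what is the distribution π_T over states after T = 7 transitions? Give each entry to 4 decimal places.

π = [0.3359, 0.3320, 0.3320]

t=0: π = [0.1250, 0.5000, 0.3750]
t=1: π = [0.4688, 0.2500, 0.2813]
t=2: π = [0.2578, 0.3750, 0.3672]
t=3: π = [0.3730, 0.3125, 0.3145]
t=4: π = [0.3130, 0.3438, 0.3433]
t=5: π = [0.3436, 0.3281, 0.3282]
t=6: π = [0.3282, 0.3359, 0.3359]
t=7: π = [0.3359, 0.3320, 0.3320]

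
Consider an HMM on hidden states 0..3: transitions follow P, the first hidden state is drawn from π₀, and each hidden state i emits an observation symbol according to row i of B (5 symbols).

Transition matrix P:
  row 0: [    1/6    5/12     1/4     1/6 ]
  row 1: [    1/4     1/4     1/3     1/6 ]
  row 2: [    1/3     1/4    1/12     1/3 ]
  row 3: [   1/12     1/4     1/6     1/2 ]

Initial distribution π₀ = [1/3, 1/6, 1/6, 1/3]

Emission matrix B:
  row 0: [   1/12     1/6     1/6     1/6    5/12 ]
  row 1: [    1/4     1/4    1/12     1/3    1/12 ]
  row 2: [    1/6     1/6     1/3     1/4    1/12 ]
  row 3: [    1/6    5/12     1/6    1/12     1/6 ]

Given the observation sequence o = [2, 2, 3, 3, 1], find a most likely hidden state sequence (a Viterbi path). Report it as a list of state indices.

path = [2, 0, 1, 2, 3]

t=0: δ = [5.556e-02, 1.389e-02, 5.556e-02, 5.556e-02]  (obs o_0=2)
t=1: δ = [3.086e-03, 1.929e-03, 4.630e-03, 4.630e-03]  ψ = [2, 0, 0, 3]  (obs o_1=2)
t=2: δ = [2.572e-04, 4.287e-04, 1.929e-04, 1.929e-04]  ψ = [2, 0, 0, 3]  (obs o_2=3)
t=3: δ = [1.786e-05, 3.572e-05, 3.572e-05, 8.038e-06]  ψ = [1, 0, 1, 3]  (obs o_3=3)
t=4: δ = [1.985e-06, 2.233e-06, 1.985e-06, 4.961e-06]  ψ = [2, 1, 1, 2]  (obs o_4=1)
backtrack: best end state = 3; path = [2, 0, 1, 2, 3]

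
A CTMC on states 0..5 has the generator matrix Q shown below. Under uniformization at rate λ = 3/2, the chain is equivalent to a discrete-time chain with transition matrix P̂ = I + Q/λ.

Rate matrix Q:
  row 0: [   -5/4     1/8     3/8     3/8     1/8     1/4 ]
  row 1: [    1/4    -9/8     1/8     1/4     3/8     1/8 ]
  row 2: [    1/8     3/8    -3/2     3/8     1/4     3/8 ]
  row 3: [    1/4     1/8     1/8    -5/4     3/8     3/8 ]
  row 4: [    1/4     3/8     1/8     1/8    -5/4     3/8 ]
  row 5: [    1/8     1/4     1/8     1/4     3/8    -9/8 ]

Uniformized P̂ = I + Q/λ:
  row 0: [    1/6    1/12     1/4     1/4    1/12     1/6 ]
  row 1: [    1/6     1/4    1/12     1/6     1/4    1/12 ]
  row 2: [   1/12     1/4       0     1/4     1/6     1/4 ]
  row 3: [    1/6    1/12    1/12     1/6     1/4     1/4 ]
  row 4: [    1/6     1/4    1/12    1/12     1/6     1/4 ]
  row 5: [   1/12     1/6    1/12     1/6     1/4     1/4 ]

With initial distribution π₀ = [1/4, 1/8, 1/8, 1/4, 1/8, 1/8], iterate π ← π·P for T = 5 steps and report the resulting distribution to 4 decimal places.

π = [0.1411, 0.1808, 0.0986, 0.1698, 0.2015, 0.2081]

t=0: π = [0.2500, 0.1250, 0.1250, 0.2500, 0.1250, 0.1250]
t=1: π = [0.1458, 0.1563, 0.1146, 0.1875, 0.1875, 0.2083]
t=2: π = [0.1398, 0.1771, 0.0981, 0.1727, 0.2005, 0.2118]
t=3: π = [0.1408, 0.1803, 0.0985, 0.1698, 0.2018, 0.2088]
t=4: π = [0.1411, 0.1808, 0.0986, 0.1698, 0.2015, 0.2082]
t=5: π = [0.1411, 0.1808, 0.0986, 0.1698, 0.2015, 0.2081]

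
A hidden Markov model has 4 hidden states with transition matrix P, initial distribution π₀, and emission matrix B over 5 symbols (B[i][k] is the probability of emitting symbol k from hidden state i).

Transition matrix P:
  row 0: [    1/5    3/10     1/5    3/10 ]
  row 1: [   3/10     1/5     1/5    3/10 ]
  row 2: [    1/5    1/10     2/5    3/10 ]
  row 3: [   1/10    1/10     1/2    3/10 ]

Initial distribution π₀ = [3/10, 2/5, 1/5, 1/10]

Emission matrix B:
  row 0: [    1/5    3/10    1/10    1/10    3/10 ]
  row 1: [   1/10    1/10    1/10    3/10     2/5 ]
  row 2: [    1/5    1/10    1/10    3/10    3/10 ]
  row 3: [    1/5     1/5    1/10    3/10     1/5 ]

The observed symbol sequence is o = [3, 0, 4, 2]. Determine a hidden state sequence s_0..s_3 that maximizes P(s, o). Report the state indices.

t=0: δ = [3.000e-02, 1.200e-01, 6.000e-02, 3.000e-02]  (obs o_0=3)
t=1: δ = [7.200e-03, 2.400e-03, 4.800e-03, 7.200e-03]  ψ = [1, 1, 1, 1]  (obs o_1=0)
t=2: δ = [4.320e-04, 8.640e-04, 1.080e-03, 4.320e-04]  ψ = [0, 0, 3, 0]  (obs o_2=4)
t=3: δ = [2.592e-05, 1.728e-05, 4.320e-05, 3.240e-05]  ψ = [1, 1, 2, 2]  (obs o_3=2)
backtrack: best end state = 2; path = [1, 3, 2, 2]

path = [1, 3, 2, 2]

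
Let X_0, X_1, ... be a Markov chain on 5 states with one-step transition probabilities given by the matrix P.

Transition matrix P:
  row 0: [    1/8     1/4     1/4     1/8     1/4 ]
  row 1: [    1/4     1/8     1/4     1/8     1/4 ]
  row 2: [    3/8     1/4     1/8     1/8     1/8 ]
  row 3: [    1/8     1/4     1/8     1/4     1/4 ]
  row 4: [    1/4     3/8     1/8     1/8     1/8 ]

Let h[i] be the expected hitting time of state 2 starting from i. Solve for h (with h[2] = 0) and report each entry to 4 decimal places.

h = [4.8932, 4.8932, 0.0000, 5.5922, 5.4369]

First-step conditioning: h[2] = 0; for i ≠ 2, h[i] = 1 + Σ_k P[i][k]·h[k].
  h[0] = 1 + 1/8·h[0] + 1/4·h[1] + 1/8·h[3] + 1/4·h[4]
  h[1] = 1 + 1/4·h[0] + 1/8·h[1] + 1/8·h[3] + 1/4·h[4]
  h[3] = 1 + 1/8·h[0] + 1/4·h[1] + 1/4·h[3] + 1/4·h[4]
  h[4] = 1 + 1/4·h[0] + 3/8·h[1] + 1/8·h[3] + 1/8·h[4]
Solving the 4×4 linear system over states ≠ 2 gives exactly h = [504/103, 504/103, 0, 576/103, 560/103] (h[2] = 0 is the target).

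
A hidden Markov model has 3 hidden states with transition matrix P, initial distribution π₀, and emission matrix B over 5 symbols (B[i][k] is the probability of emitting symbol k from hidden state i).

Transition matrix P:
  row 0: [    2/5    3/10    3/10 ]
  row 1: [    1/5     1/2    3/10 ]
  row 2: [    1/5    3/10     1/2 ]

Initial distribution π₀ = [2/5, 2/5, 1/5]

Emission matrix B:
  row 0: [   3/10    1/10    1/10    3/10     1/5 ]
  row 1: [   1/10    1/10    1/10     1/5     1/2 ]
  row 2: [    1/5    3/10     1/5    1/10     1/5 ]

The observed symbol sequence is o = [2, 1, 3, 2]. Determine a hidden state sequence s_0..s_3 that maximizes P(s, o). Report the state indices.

path = [2, 2, 2, 2]

t=0: δ = [4.000e-02, 4.000e-02, 4.000e-02]  (obs o_0=2)
t=1: δ = [1.600e-03, 2.000e-03, 6.000e-03]  ψ = [0, 1, 2]  (obs o_1=1)
t=2: δ = [3.600e-04, 3.600e-04, 3.000e-04]  ψ = [2, 2, 2]  (obs o_2=3)
t=3: δ = [1.440e-05, 1.800e-05, 3.000e-05]  ψ = [0, 1, 2]  (obs o_3=2)
backtrack: best end state = 2; path = [2, 2, 2, 2]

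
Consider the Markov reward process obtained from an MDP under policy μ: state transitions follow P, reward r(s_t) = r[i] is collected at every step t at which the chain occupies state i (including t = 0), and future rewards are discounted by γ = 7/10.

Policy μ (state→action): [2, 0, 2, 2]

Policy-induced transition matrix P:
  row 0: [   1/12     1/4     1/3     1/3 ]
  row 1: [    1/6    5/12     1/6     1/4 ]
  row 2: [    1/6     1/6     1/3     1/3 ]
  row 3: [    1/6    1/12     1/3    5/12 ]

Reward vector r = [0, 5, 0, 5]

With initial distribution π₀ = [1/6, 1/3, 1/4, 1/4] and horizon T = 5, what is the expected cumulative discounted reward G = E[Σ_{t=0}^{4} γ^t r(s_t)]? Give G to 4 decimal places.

G = 7.8621

t=0: π = [0.1667, 0.3333, 0.2500, 0.2500], E[r] = 2.9167, γ^t·E[r] = 2.916667, running G = 2.916667
t=1: π = [0.1528, 0.2431, 0.2778, 0.3264], E[r] = 2.8472, γ^t·E[r] = 1.993056, running G = 4.909722
t=2: π = [0.1539, 0.2130, 0.2928, 0.3403], E[r] = 2.7662, γ^t·E[r] = 1.355440, running G = 6.265162
t=3: π = [0.1538, 0.2044, 0.2978, 0.3439], E[r] = 2.7416, γ^t·E[r] = 0.940372, running G = 7.205534
t=4: π = [0.1538, 0.2019, 0.2993, 0.3450], E[r] = 2.7344, γ^t·E[r] = 0.656533, running G = 7.862067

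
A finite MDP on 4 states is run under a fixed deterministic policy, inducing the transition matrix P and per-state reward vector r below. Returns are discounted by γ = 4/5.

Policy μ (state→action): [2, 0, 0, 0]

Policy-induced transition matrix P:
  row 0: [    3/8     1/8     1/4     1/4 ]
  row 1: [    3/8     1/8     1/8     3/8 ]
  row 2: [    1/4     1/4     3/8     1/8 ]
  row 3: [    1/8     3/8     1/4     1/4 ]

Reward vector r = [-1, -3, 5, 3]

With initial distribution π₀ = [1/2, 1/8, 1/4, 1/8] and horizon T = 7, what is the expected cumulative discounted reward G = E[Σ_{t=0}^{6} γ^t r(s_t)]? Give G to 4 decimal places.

t=0: π = [0.5000, 0.1250, 0.2500, 0.1250], E[r] = 0.7500, γ^t·E[r] = 0.750000, running G = 0.750000
t=1: π = [0.3125, 0.1875, 0.2656, 0.2344], E[r] = 1.1563, γ^t·E[r] = 0.925000, running G = 1.675000
t=2: π = [0.2832, 0.2168, 0.2598, 0.2402], E[r] = 1.0859, γ^t·E[r] = 0.695000, running G = 2.370000
t=3: π = [0.2825, 0.2175, 0.2554, 0.2446], E[r] = 1.0757, γ^t·E[r] = 0.550750, running G = 2.920750
t=4: π = [0.2819, 0.2181, 0.2547, 0.2453], E[r] = 1.0733, γ^t·E[r] = 0.439625, running G = 3.360375
t=5: π = [0.2818, 0.2182, 0.2546, 0.2454], E[r] = 1.0728, γ^t·E[r] = 0.351550, running G = 3.711925
t=6: π = [0.2818, 0.2182, 0.2546, 0.2454], E[r] = 1.0728, γ^t·E[r] = 0.281215, running G = 3.993140

G = 3.9931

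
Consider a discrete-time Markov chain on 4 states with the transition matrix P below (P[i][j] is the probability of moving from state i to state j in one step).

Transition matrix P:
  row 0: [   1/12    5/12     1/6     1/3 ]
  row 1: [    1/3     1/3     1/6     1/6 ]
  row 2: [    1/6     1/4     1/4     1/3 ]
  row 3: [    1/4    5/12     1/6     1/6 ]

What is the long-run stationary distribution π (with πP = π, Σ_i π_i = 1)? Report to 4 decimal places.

π = [0.2268, 0.3566, 0.1818, 0.2348]

Balance equations π_j = Σ_i π_i·P[i][j]:
  π_0 = 1/12·π_0 + 1/3·π_1 + 1/6·π_2 + 1/4·π_3
  π_1 = 5/12·π_0 + 1/3·π_1 + 1/4·π_2 + 5/12·π_3
  π_2 = 1/6·π_0 + 1/6·π_1 + 1/4·π_2 + 1/6·π_3
  normalize: π_0 + π_1 + π_2 + π_3 = 1
Solving the linear system gives exactly π = [227/1001, 51/143, 2/11, 235/1001].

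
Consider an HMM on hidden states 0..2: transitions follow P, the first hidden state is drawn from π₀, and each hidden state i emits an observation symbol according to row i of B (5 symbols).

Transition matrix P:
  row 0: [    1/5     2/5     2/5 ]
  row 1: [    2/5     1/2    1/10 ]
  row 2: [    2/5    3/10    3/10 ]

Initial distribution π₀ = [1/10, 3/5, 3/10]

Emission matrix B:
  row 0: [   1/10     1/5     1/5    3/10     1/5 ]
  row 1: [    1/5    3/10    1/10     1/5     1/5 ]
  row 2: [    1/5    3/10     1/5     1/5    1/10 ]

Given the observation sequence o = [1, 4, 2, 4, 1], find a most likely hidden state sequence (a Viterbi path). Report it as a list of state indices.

t=0: δ = [2.000e-02, 1.800e-01, 9.000e-02]  (obs o_0=1)
t=1: δ = [1.440e-02, 1.800e-02, 2.700e-03]  ψ = [1, 1, 2]  (obs o_1=4)
t=2: δ = [1.440e-03, 9.000e-04, 1.152e-03]  ψ = [1, 1, 0]  (obs o_2=2)
t=3: δ = [9.216e-05, 1.152e-04, 5.760e-05]  ψ = [2, 0, 0]  (obs o_3=4)
t=4: δ = [9.216e-06, 1.728e-05, 1.106e-05]  ψ = [1, 1, 0]  (obs o_4=1)
backtrack: best end state = 1; path = [1, 1, 0, 1, 1]

path = [1, 1, 0, 1, 1]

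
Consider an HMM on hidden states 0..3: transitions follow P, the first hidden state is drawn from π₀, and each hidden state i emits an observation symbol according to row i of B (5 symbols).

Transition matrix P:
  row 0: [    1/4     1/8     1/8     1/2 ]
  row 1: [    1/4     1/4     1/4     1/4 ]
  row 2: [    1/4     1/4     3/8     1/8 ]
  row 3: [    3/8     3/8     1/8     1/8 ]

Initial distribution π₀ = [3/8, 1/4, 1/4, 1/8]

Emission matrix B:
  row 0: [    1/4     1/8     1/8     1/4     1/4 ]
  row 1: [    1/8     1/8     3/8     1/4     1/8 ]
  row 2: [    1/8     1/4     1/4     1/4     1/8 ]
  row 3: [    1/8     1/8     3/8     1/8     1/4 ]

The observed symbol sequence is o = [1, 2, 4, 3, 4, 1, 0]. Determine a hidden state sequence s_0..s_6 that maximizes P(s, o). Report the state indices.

t=0: δ = [4.688e-02, 3.125e-02, 6.250e-02, 1.562e-02]  (obs o_0=1)
t=1: δ = [1.953e-03, 5.859e-03, 5.859e-03, 8.789e-03]  ψ = [2, 2, 2, 0]  (obs o_1=2)
t=2: δ = [8.240e-04, 4.120e-04, 2.747e-04, 3.662e-04]  ψ = [3, 3, 2, 1]  (obs o_2=4)
t=3: δ = [5.150e-05, 3.433e-05, 2.575e-05, 5.150e-05]  ψ = [0, 3, 0, 0]  (obs o_3=3)
t=4: δ = [4.828e-06, 2.414e-06, 1.207e-06, 6.437e-06]  ψ = [3, 3, 2, 0]  (obs o_4=4)
t=5: δ = [3.017e-07, 3.017e-07, 2.012e-07, 3.017e-07]  ψ = [3, 3, 3, 0]  (obs o_5=1)
t=6: δ = [2.829e-08, 1.414e-08, 9.430e-09, 1.886e-08]  ψ = [3, 3, 1, 0]  (obs o_6=0)
backtrack: best end state = 0; path = [0, 3, 0, 3, 0, 3, 0]

path = [0, 3, 0, 3, 0, 3, 0]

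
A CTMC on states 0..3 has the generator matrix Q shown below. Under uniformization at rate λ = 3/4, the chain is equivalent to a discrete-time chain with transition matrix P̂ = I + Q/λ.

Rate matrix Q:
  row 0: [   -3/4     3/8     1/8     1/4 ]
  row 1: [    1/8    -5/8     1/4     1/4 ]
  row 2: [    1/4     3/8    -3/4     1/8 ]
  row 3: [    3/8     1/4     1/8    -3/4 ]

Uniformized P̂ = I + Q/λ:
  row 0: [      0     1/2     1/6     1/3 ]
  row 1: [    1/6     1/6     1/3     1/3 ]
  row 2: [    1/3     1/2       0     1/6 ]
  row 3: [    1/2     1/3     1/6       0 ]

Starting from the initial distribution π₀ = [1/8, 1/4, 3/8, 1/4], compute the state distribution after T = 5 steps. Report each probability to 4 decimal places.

t=0: π = [0.1250, 0.2500, 0.3750, 0.2500]
t=1: π = [0.2917, 0.3750, 0.1458, 0.1875]
t=2: π = [0.2049, 0.3438, 0.2049, 0.2465]
t=3: π = [0.2488, 0.3443, 0.1898, 0.2170]
t=4: π = [0.2292, 0.3491, 0.1924, 0.2294]
t=5: π = [0.2370, 0.3454, 0.1928, 0.2248]

π = [0.2370, 0.3454, 0.1928, 0.2248]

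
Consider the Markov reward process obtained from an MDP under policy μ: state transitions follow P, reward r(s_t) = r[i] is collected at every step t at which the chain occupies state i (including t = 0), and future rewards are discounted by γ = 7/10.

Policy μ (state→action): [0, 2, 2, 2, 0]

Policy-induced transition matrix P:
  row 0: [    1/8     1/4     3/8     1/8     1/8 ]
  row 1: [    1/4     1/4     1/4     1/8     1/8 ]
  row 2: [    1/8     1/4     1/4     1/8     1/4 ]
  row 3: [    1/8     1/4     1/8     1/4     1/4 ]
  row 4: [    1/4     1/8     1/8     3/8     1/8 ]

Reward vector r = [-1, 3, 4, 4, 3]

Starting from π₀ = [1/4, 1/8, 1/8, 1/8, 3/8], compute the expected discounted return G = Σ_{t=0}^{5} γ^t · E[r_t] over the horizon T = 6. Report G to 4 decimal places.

G = 7.5234

t=0: π = [0.2500, 0.1250, 0.1250, 0.1250, 0.3750], E[r] = 2.2500, γ^t·E[r] = 2.250000, running G = 2.250000
t=1: π = [0.1875, 0.2031, 0.2188, 0.2344, 0.1563], E[r] = 2.7031, γ^t·E[r] = 1.892188, running G = 4.142188
t=2: π = [0.1699, 0.2305, 0.2246, 0.1934, 0.1816], E[r] = 2.7383, γ^t·E[r] = 1.341758, running G = 5.483945
t=3: π = [0.1765, 0.2273, 0.2244, 0.1946, 0.1772], E[r] = 2.7129, γ^t·E[r] = 0.930521, running G = 6.414467
t=4: π = [0.1756, 0.2278, 0.2256, 0.1936, 0.1774], E[r] = 2.7169, γ^t·E[r] = 0.652340, running G = 7.066806
t=5: π = [0.1757, 0.2278, 0.2256, 0.1935, 0.1774], E[r] = 2.7165, γ^t·E[r] = 0.456564, running G = 7.523370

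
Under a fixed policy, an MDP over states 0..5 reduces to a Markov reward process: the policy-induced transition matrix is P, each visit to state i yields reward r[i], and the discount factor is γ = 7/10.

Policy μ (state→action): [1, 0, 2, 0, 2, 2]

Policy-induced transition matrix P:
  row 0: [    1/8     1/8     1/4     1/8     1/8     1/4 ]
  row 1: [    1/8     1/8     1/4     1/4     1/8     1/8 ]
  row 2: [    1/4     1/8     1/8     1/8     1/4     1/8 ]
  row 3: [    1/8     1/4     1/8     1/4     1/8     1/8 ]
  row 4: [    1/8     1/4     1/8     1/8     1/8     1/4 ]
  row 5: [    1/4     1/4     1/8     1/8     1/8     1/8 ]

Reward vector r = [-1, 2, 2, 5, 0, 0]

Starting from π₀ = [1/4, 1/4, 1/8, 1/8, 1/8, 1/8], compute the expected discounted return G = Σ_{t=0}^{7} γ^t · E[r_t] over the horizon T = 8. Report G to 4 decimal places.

t=0: π = [0.2500, 0.2500, 0.1250, 0.1250, 0.1250, 0.1250], E[r] = 1.1250, γ^t·E[r] = 1.125000, running G = 1.125000
t=1: π = [0.1563, 0.1719, 0.1875, 0.1719, 0.1406, 0.1719], E[r] = 1.4219, γ^t·E[r] = 0.995313, running G = 2.120313
t=2: π = [0.1699, 0.1855, 0.1660, 0.1680, 0.1484, 0.1621], E[r] = 1.3730, γ^t·E[r] = 0.672793, running G = 2.793105
t=3: π = [0.1660, 0.1848, 0.1694, 0.1692, 0.1458, 0.1648], E[r] = 1.3884, γ^t·E[r] = 0.476231, running G = 3.269336
t=4: π = [0.1668, 0.1850, 0.1689, 0.1693, 0.1462, 0.1640], E[r] = 1.3871, γ^t·E[r] = 0.333046, running G = 3.602383
t=5: π = [0.1666, 0.1849, 0.1690, 0.1693, 0.1461, 0.1641], E[r] = 1.3876, γ^t·E[r] = 0.233209, running G = 3.835591
t=6: π = [0.1666, 0.1849, 0.1689, 0.1693, 0.1461, 0.1641], E[r] = 1.3875, γ^t·E[r] = 0.163238, running G = 3.998829
t=7: π = [0.1666, 0.1849, 0.1689, 0.1693, 0.1461, 0.1641], E[r] = 1.3875, γ^t·E[r] = 0.114268, running G = 4.113097

G = 4.1131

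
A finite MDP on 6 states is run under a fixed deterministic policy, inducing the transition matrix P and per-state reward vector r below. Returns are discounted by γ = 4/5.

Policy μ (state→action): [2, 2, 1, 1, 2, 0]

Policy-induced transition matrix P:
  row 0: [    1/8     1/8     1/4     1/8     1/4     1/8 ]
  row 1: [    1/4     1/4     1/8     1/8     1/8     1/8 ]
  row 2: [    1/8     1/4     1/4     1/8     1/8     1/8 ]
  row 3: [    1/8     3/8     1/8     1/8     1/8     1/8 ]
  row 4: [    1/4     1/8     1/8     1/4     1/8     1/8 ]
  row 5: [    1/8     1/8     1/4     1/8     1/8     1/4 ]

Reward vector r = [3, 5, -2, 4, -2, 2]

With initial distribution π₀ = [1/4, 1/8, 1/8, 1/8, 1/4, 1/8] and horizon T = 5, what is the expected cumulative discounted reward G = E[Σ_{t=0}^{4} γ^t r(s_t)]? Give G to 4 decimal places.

G = 5.4522

t=0: π = [0.2500, 0.1250, 0.1250, 0.1250, 0.2500, 0.1250], E[r] = 1.3750, γ^t·E[r] = 1.375000, running G = 1.375000
t=1: π = [0.1719, 0.1875, 0.1875, 0.1563, 0.1563, 0.1406], E[r] = 1.6719, γ^t·E[r] = 1.337500, running G = 2.712500
t=2: π = [0.1680, 0.2109, 0.1875, 0.1445, 0.1465, 0.1426], E[r] = 1.7539, γ^t·E[r] = 1.122500, running G = 3.835000
t=3: π = [0.1697, 0.2109, 0.1873, 0.1433, 0.1460, 0.1428], E[r] = 1.7561, γ^t·E[r] = 0.899125, running G = 4.734125
t=4: π = [0.1696, 0.2106, 0.1875, 0.1432, 0.1462, 0.1429], E[r] = 1.7532, γ^t·E[r] = 0.718113, running G = 5.452238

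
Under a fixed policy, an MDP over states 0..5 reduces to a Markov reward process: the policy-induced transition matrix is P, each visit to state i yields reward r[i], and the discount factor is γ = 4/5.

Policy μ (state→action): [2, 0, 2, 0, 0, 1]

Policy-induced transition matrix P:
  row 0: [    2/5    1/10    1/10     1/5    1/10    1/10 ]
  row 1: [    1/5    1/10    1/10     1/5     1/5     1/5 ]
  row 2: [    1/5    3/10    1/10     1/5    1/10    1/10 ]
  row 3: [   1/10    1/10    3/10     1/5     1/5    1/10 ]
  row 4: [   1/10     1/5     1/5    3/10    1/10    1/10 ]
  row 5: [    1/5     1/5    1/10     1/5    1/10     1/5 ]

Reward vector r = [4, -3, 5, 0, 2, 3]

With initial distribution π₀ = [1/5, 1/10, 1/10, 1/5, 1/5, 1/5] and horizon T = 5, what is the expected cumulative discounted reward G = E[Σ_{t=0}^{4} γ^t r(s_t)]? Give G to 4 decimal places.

t=0: π = [0.2000, 0.1000, 0.1000, 0.2000, 0.2000, 0.2000], E[r] = 2.0000, γ^t·E[r] = 2.000000, running G = 2.000000
t=1: π = [0.2000, 0.1600, 0.1600, 0.2200, 0.1300, 0.1300], E[r] = 1.7700, γ^t·E[r] = 1.416000, running G = 3.416000
t=2: π = [0.2050, 0.1580, 0.1570, 0.2130, 0.1380, 0.1290], E[r] = 1.7940, γ^t·E[r] = 1.148160, running G = 4.564160
t=3: π = [0.2059, 0.1581, 0.1564, 0.2138, 0.1371, 0.1287], E[r] = 1.7916, γ^t·E[r] = 0.917299, running G = 5.481459
t=4: π = [0.2061, 0.1579, 0.1565, 0.2137, 0.1372, 0.1287], E[r] = 1.7936, γ^t·E[r] = 0.734638, running G = 6.216097

G = 6.2161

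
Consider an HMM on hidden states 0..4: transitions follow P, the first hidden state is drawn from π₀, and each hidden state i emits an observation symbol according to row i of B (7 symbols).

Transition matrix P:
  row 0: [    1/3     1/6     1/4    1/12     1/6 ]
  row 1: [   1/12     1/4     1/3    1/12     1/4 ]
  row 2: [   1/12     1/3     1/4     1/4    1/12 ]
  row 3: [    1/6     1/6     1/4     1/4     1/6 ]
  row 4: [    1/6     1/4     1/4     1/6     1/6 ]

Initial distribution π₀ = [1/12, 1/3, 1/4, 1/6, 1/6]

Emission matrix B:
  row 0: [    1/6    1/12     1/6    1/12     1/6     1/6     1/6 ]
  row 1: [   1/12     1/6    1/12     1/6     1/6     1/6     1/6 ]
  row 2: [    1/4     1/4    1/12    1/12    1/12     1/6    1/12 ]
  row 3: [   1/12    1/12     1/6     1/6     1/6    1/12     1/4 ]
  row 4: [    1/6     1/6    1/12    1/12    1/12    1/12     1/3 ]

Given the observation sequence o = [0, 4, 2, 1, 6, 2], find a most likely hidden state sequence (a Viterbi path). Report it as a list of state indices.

t=0: δ = [1.389e-02, 2.778e-02, 6.250e-02, 1.389e-02, 2.778e-02]  (obs o_0=0)
t=1: δ = [8.681e-04, 3.472e-03, 1.302e-03, 2.604e-03, 5.787e-04]  ψ = [2, 2, 2, 2, 1]  (obs o_1=4)
t=2: δ = [7.234e-05, 7.234e-05, 9.645e-05, 1.085e-04, 7.234e-05]  ψ = [3, 1, 1, 3, 1]  (obs o_2=2)
t=3: δ = [2.009e-06, 5.358e-06, 6.782e-06, 2.261e-06, 3.014e-06]  ψ = [0, 2, 3, 3, 1]  (obs o_3=1)
t=4: δ = [1.116e-07, 3.768e-07, 1.488e-07, 4.239e-07, 4.465e-07]  ψ = [0, 2, 1, 2, 1]  (obs o_4=6)
t=5: δ = [1.240e-08, 9.303e-09, 1.047e-08, 1.766e-08, 7.849e-09]  ψ = [4, 4, 1, 3, 1]  (obs o_5=2)
backtrack: best end state = 3; path = [2, 3, 3, 2, 3, 3]

path = [2, 3, 3, 2, 3, 3]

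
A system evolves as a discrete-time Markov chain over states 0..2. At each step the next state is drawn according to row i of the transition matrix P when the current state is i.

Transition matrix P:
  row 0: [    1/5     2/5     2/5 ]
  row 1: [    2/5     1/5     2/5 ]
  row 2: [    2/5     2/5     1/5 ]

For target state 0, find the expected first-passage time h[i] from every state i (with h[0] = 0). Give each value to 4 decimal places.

h = [0.0000, 2.5000, 2.5000]

First-step conditioning: h[0] = 0; for i ≠ 0, h[i] = 1 + Σ_k P[i][k]·h[k].
  h[1] = 1 + 1/5·h[1] + 2/5·h[2]
  h[2] = 1 + 2/5·h[1] + 1/5·h[2]
Solving the 2×2 linear system over states ≠ 0 gives exactly h = [0, 5/2, 5/2] (h[0] = 0 is the target).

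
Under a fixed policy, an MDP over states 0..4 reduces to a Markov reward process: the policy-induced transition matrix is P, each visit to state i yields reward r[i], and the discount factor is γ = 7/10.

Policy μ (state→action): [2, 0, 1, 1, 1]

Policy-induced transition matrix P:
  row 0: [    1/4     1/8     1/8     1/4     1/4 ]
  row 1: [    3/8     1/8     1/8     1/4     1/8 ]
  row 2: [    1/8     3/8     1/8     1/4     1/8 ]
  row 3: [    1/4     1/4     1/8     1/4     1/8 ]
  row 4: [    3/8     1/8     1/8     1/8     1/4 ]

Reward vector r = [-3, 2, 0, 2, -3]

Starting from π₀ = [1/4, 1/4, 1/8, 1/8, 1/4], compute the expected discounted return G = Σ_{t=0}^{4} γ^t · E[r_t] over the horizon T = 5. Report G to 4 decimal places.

G = -1.8325

t=0: π = [0.2500, 0.2500, 0.1250, 0.1250, 0.2500], E[r] = -0.7500, γ^t·E[r] = -0.750000, running G = -0.750000
t=1: π = [0.2969, 0.1719, 0.1250, 0.2188, 0.1875], E[r] = -0.6719, γ^t·E[r] = -0.470313, running G = -1.220313
t=2: π = [0.2793, 0.1836, 0.1250, 0.2266, 0.1855], E[r] = -0.5742, γ^t·E[r] = -0.281367, running G = -1.501680
t=3: π = [0.2805, 0.1846, 0.1250, 0.2268, 0.1831], E[r] = -0.5681, γ^t·E[r] = -0.194864, running G = -1.696543
t=4: π = [0.2803, 0.1846, 0.1250, 0.2271, 0.1830], E[r] = -0.5664, γ^t·E[r] = -0.136001, running G = -1.832545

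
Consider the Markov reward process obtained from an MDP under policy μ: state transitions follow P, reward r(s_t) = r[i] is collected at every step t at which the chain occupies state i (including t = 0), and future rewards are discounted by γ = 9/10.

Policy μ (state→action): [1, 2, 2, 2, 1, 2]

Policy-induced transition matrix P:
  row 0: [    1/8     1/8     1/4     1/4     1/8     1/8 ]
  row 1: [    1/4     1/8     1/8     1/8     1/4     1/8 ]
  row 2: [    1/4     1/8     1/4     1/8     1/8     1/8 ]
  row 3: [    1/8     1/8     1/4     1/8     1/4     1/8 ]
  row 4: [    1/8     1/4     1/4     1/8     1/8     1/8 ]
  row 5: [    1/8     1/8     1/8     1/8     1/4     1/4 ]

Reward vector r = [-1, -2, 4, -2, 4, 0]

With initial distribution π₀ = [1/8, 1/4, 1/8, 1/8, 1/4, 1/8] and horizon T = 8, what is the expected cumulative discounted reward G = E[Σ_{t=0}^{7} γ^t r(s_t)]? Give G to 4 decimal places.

G = 4.4335

t=0: π = [0.1250, 0.2500, 0.1250, 0.1250, 0.2500, 0.1250], E[r] = 0.6250, γ^t·E[r] = 0.625000, running G = 0.625000
t=1: π = [0.1719, 0.1563, 0.2031, 0.1406, 0.1875, 0.1406], E[r] = 0.7969, γ^t·E[r] = 0.717188, running G = 1.342188
t=2: π = [0.1699, 0.1484, 0.2129, 0.1465, 0.1797, 0.1426], E[r] = 0.8105, γ^t·E[r] = 0.656543, running G = 1.998730
t=3: π = [0.1702, 0.1475, 0.2136, 0.1462, 0.1797, 0.1428], E[r] = 0.8157, γ^t·E[r] = 0.594626, running G = 2.593357
t=4: π = [0.1701, 0.1475, 0.2137, 0.1463, 0.1796, 0.1429], E[r] = 0.8155, γ^t·E[r] = 0.535063, running G = 3.128420
t=5: π = [0.1701, 0.1474, 0.2137, 0.1463, 0.1796, 0.1429], E[r] = 0.8156, γ^t·E[r] = 0.481582, running G = 3.610002
t=6: π = [0.1701, 0.1474, 0.2137, 0.1463, 0.1796, 0.1429], E[r] = 0.8156, γ^t·E[r] = 0.433421, running G = 4.043424
t=7: π = [0.1701, 0.1474, 0.2137, 0.1463, 0.1796, 0.1429], E[r] = 0.8156, γ^t·E[r] = 0.390080, running G = 4.433504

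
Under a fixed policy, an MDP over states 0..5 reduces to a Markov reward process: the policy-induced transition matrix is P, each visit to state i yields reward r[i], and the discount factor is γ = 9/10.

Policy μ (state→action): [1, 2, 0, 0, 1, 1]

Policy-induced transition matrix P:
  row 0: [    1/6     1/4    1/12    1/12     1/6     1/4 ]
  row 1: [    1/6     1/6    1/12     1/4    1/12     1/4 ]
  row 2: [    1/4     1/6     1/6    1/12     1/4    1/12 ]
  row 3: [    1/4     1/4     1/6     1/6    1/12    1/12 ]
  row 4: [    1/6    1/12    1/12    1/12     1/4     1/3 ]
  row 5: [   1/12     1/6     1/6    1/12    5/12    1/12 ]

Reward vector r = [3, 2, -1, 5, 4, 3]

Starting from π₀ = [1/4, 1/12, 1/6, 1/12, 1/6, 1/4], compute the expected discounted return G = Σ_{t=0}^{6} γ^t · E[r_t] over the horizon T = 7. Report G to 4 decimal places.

t=0: π = [0.2500, 0.0833, 0.1667, 0.0833, 0.1667, 0.2500], E[r] = 2.5833, γ^t·E[r] = 2.583333, running G = 2.583333
t=1: π = [0.1667, 0.1806, 0.1250, 0.1042, 0.2431, 0.1806], E[r] = 2.7708, γ^t·E[r] = 2.493750, running G = 5.077083
t=2: π = [0.1707, 0.1690, 0.1175, 0.1221, 0.2188, 0.2020], E[r] = 2.8241, γ^t·E[r] = 2.287500, running G = 7.364583
t=3: π = [0.1698, 0.1728, 0.1201, 0.1217, 0.2209, 0.1946], E[r] = 2.8109, γ^t·E[r] = 2.049152, running G = 9.413736
t=4: π = [0.1706, 0.1725, 0.1197, 0.1223, 0.2192, 0.1957], E[r] = 2.8124, γ^t·E[r] = 1.845218, running G = 11.258954
t=5: π = [0.1705, 0.1728, 0.1198, 0.1223, 0.2193, 0.1953], E[r] = 2.8118, γ^t·E[r] = 1.660337, running G = 12.919291
t=6: π = [0.1706, 0.1728, 0.1198, 0.1223, 0.2192, 0.1954], E[r] = 2.8119, γ^t·E[r] = 1.494348, running G = 14.413639

G = 14.4136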